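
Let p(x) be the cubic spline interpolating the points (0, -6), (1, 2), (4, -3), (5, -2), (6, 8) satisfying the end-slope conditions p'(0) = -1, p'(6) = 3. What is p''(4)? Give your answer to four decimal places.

Let M_i = p''(x_i). Step sizes h_i = 1, 3, 1, 1; slopes of the chords Δ_i = (y_(i+1) - y_i)/h_i = 8, -5/3, 1, 10.
  1·M_0 + 8·M_1 + 3·M_2 = 6(Δ_1 - Δ_0) = -58
  3·M_1 + 8·M_2 + 1·M_3 = 6(Δ_2 - Δ_1) = 16
  1·M_2 + 4·M_3 + 1·M_4 = 6(Δ_3 - Δ_2) = 54
Clamped end conditions give two more equations: 2h_0·M_0 + h_0·M_1 = 6(Δ_0 - p'(0)) = 54 and h_3·M_3 + 2h_3·M_4 = 6(p'(6) - Δ_3) = -42.
Solving: M_0 = 1912/57, M_1 = -746/57, M_2 = 250/57, M_3 = 1150/57, M_4 = -1772/57.

4.3860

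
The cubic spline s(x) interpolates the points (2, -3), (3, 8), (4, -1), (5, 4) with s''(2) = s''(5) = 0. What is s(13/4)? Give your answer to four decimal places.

6.6188

Put M_i = s'' at the i-th knot. Here h = (1, 1, 1) and Δ = (11, -9, 5), so the interior equations h_(i-1)·M_(i-1) + 2(h_(i-1)+h_i)·M_i + h_i·M_(i+1) = 6(Δ_i − Δ_(i-1)) read
  1·M_0 + 4·M_1 + 1·M_2 = 6(Δ_1 - Δ_0) = -120
  1·M_1 + 4·M_2 + 1·M_3 = 6(Δ_2 - Δ_1) = 84
Natural end conditions: M_0 = M_3 = 0.
Forward elimination and back-substitution give M_0 = 0, M_1 = -188/5, M_2 = 152/5, M_3 = 0.
On [3, 4], s(x) = 8 - 23/15·(x - 3) - 94/5·(x - 3)² + 34/3·(x - 3)³.
With (x - 3) = 1/4: s(13/4) = 1059/160.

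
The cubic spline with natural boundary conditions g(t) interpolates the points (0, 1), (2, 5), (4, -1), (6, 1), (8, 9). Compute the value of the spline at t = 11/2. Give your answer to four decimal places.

With m_i denoting the second derivative at x_i, h_i = 2, 2, 2, 2, and Δ_i = (y_(i+1) − y_i)/h_i = 2, -3, 1, 4:
  2·m_0 + 8·m_1 + 2·m_2 = 6(Δ_1 - Δ_0) = -30
  2·m_1 + 8·m_2 + 2·m_3 = 6(Δ_2 - Δ_1) = 24
  2·m_2 + 8·m_3 + 2·m_4 = 6(Δ_3 - Δ_2) = 18
Natural end conditions: m_0 = m_4 = 0.
Hence m_0 = 0, m_1 = -33/7, m_2 = 27/7, m_3 = 9/7, m_4 = 0.
On [4, 6], g(t) = -1 - 2·(t - 4) + 27/14·(t - 4)² - 3/14·(t - 4)³.
With (t - 4) = 3/2: g(11/2) = -43/112.

-0.3839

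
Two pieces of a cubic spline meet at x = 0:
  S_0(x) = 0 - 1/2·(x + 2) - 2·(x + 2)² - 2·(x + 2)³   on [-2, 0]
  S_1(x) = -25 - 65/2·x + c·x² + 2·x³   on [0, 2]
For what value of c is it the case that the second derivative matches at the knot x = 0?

S_0''(x) = -4 - 12·(x + 2), so S_0''(0) = -28. On the right, S_1''(0) = 2c, so c = -14.

-14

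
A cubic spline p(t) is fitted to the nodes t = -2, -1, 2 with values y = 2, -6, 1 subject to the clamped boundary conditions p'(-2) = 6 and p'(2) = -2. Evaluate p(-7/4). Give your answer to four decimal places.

Put M_i = p'' at the i-th knot. Here h = (1, 3) and Δ = (-8, 7/3), so the interior equations h_(i-1)·M_(i-1) + 2(h_(i-1)+h_i)·M_i + h_i·M_(i+1) = 6(Δ_i − Δ_(i-1)) read
  1·M_0 + 8·M_1 + 3·M_2 = 6(Δ_1 - Δ_0) = 62
Clamped end conditions give two more equations: 2h_0·M_0 + h_0·M_1 = 6(Δ_0 - p'(-2)) = -84 and h_1·M_1 + 2h_1·M_2 = 6(p'(2) - Δ_1) = -26.
Forward elimination and back-substitution give M_0 = -207/4, M_1 = 39/2, M_2 = -169/12.
On [-2, -1], p(t) = 2 + 6·(t + 2) - 207/8·(t + 2)² + 95/8·(t + 2)³.
With (t + 2) = 1/4: p(-7/4) = 1059/512.

2.0684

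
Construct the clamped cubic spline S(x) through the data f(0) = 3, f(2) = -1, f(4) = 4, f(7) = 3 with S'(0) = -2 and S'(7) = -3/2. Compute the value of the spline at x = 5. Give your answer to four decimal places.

5.0771

Let m_i = S''(x_i). Step sizes h_i = 2, 2, 3; slopes of the chords Δ_i = (y_(i+1) - y_i)/h_i = -2, 5/2, -1/3.
  2·m_0 + 8·m_1 + 2·m_2 = 6(Δ_1 - Δ_0) = 27
  2·m_1 + 10·m_2 + 3·m_3 = 6(Δ_2 - Δ_1) = -17
Clamped end conditions give two more equations: 2h_0·m_0 + h_0·m_1 = 6(Δ_0 - S'(0)) = 0 and h_2·m_2 + 2h_2·m_3 = 6(S'(7) - Δ_2) = -7.
Solving: m_0 = -171/74, m_1 = 171/37, m_2 = -99/37, m_3 = 19/111.
On [4, 7], S(x) = 4 + 167/74·(x - 4) - 99/74·(x - 4)² + 158/999·(x - 4)³.
With (x - 4) = 1: S(5) = 5072/999.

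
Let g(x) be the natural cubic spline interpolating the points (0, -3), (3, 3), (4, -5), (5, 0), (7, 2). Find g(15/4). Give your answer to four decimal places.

Let M_i = g''(x_i). Step sizes h_i = 3, 1, 1, 2; slopes of the chords Δ_i = (y_(i+1) - y_i)/h_i = 2, -8, 5, 1.
  3·M_0 + 8·M_1 + 1·M_2 = 6(Δ_1 - Δ_0) = -60
  1·M_1 + 4·M_2 + 1·M_3 = 6(Δ_2 - Δ_1) = 78
  1·M_2 + 6·M_3 + 2·M_4 = 6(Δ_3 - Δ_2) = -24
Natural end conditions: M_0 = M_4 = 0.
Solving: M_0 = 0, M_1 = -936/89, M_2 = 2148/89, M_3 = -714/89, M_4 = 0.
On [3, 4], g(x) = 3 - 758/89·(x - 3) - 468/89·(x - 3)² + 514/89·(x - 3)³.
With (x - 3) = 3/4: g(15/4) = -11133/2848.

-3.9091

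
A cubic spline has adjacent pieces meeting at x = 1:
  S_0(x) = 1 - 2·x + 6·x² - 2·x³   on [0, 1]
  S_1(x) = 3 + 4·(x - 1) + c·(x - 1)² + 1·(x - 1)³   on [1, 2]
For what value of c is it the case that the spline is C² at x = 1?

S_0''(x) = 12 - 12·x, so S_0''(1) = 0. On the right, S_1''(1) = 2c, so c = 0.

0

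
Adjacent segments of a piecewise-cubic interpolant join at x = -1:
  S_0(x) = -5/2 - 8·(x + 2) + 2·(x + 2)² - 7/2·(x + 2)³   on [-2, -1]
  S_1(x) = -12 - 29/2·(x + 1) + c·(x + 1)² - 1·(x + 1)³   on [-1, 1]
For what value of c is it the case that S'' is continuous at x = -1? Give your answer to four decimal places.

-8.5000

S_0''(x) = 4 - 21·(x + 2), so S_0''(-1) = -17. On the right, S_1''(-1) = 2c, so c = -17/2.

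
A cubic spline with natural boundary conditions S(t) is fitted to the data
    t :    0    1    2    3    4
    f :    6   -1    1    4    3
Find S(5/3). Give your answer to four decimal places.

-0.3122

Put m_i = S'' at the i-th knot. Here h = (1, 1, 1, 1) and Δ = (-7, 2, 3, -1), so the interior equations h_(i-1)·m_(i-1) + 2(h_(i-1)+h_i)·m_i + h_i·m_(i+1) = 6(Δ_i − Δ_(i-1)) read
  1·m_0 + 4·m_1 + 1·m_2 = 6(Δ_1 - Δ_0) = 54
  1·m_1 + 4·m_2 + 1·m_3 = 6(Δ_2 - Δ_1) = 6
  1·m_2 + 4·m_3 + 1·m_4 = 6(Δ_3 - Δ_2) = -24
Natural end conditions: m_0 = m_4 = 0.
Forward elimination and back-substitution give m_0 = 0, m_1 = 381/28, m_2 = -3/7, m_3 = -165/28, m_4 = 0.
On [1, 2], S(t) = -1 - 69/28·(t - 1) + 381/56·(t - 1)² - 131/56·(t - 1)³.
With (t - 1) = 2/3: S(5/3) = -59/189.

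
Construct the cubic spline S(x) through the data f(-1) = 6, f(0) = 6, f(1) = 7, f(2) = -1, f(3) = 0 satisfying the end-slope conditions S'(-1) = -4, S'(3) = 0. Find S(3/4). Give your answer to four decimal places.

7.6875

Let M_i = S''(x_i). Step sizes h_i = 1, 1, 1, 1; slopes of the chords Δ_i = (y_(i+1) - y_i)/h_i = 0, 1, -8, 1.
  1·M_0 + 4·M_1 + 1·M_2 = 6(Δ_1 - Δ_0) = 6
  1·M_1 + 4·M_2 + 1·M_3 = 6(Δ_2 - Δ_1) = -54
  1·M_2 + 4·M_3 + 1·M_4 = 6(Δ_3 - Δ_2) = 54
Clamped end conditions give two more equations: 2h_0·M_0 + h_0·M_1 = 6(Δ_0 - S'(-1)) = 24 and h_3·M_3 + 2h_3·M_4 = 6(S'(3) - Δ_3) = -6.
Solving: M_0 = 10, M_1 = 4, M_2 = -20, M_3 = 22, M_4 = -14.
On [0, 1], S(x) = 6 + 3·x + 2·x² - 4·x³.
With x = 3/4: S(3/4) = 123/16.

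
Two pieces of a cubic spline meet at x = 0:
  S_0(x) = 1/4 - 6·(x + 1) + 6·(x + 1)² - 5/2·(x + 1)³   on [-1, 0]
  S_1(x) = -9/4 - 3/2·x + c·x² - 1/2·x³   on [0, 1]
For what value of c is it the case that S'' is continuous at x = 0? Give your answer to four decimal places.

-1.5000

S_0''(x) = 12 - 15·(x + 1), so S_0''(0) = -3. On the right, S_1''(0) = 2c, so c = -3/2.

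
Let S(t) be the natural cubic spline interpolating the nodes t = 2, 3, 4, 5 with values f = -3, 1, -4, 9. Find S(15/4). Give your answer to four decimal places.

Let m_i = S''(x_i). Step sizes h_i = 1, 1, 1; slopes of the chords Δ_i = (y_(i+1) - y_i)/h_i = 4, -5, 13.
  1·m_0 + 4·m_1 + 1·m_2 = 6(Δ_1 - Δ_0) = -54
  1·m_1 + 4·m_2 + 1·m_3 = 6(Δ_2 - Δ_1) = 108
Natural end conditions: m_0 = m_3 = 0.
Hence m_0 = 0, m_1 = -108/5, m_2 = 162/5, m_3 = 0.
On [3, 4], S(t) = 1 - 16/5·(t - 3) - 54/5·(t - 3)² + 9·(t - 3)³.
With (t - 3) = 3/4: S(15/4) = -1177/320.

-3.6781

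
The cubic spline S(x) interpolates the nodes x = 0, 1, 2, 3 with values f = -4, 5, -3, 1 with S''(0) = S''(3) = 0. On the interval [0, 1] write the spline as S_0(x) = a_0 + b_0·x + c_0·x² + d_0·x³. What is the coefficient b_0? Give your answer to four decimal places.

14.3333

Let σ_i = S''(x_i). Step sizes h_i = 1, 1, 1; slopes of the chords Δ_i = (y_(i+1) - y_i)/h_i = 9, -8, 4.
  1·σ_0 + 4·σ_1 + 1·σ_2 = 6(Δ_1 - Δ_0) = -102
  1·σ_1 + 4·σ_2 + 1·σ_3 = 6(Δ_2 - Δ_1) = 72
Natural end conditions: σ_0 = σ_3 = 0.
Forward elimination and back-substitution give σ_0 = 0, σ_1 = -32, σ_2 = 26, σ_3 = 0.
On [0, 1], with S_0(x) = a_0 + b_0·x + c_0·x² + d_0·x³: c_0 = σ_0/2 = 0, d_0 = (σ_1 - σ_0)/(6h_0) = -16/3, b_0 = Δ_0 - h_0(2σ_0 + σ_1)/6 = 43/3.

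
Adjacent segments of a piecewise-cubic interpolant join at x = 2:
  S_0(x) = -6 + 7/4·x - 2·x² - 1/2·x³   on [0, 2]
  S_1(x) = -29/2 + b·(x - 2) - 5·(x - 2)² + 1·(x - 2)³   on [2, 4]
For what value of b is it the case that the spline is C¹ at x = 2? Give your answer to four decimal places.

S_0'(x) = 7/4 - 4·x - 3/2·x², so S_0'(2) = -49/4. On the right, S_1'(2) = b, so b = -49/4.

-12.2500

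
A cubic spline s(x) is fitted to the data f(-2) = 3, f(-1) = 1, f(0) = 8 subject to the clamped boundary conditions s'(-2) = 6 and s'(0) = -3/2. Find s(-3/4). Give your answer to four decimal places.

2.5332

Write M_i for s''(x_i). With h_i = 1, 1 and divided differences Δ_i = -2, 7, the continuity of s' gives the tridiagonal system
  1·M_0 + 4·M_1 + 1·M_2 = 6(Δ_1 - Δ_0) = 54
Clamped end conditions give two more equations: 2h_0·M_0 + h_0·M_1 = 6(Δ_0 - s'(-2)) = -48 and h_1·M_1 + 2h_1·M_2 = 6(s'(0) - Δ_1) = -51.
Solving the tridiagonal system: M_0 = -165/4, M_1 = 69/2, M_2 = -171/4.
On [-1, 0], s(x) = 1 + 21/8·(x + 1) + 69/4·(x + 1)² - 103/8·(x + 1)³.
With (x + 1) = 1/4: s(-3/4) = 1297/512.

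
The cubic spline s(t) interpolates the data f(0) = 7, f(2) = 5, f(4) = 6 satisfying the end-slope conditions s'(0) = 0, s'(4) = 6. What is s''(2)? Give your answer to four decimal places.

With M_i denoting the second derivative at x_i, h_i = 2, 2, and Δ_i = (y_(i+1) − y_i)/h_i = -1, 1/2:
  2·M_0 + 8·M_1 + 2·M_2 = 6(Δ_1 - Δ_0) = 9
Clamped end conditions give two more equations: 2h_0·M_0 + h_0·M_1 = 6(Δ_0 - s'(0)) = -6 and h_1·M_1 + 2h_1·M_2 = 6(s'(4) - Δ_1) = 33.
Solving the tridiagonal system: M_0 = -9/8, M_1 = -3/4, M_2 = 69/8.

-0.7500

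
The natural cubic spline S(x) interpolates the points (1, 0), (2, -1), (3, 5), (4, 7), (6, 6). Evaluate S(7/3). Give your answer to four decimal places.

0.6550

Put σ_i = S'' at the i-th knot. Here h = (1, 1, 1, 2) and Δ = (-1, 6, 2, -1/2), so the interior equations h_(i-1)·σ_(i-1) + 2(h_(i-1)+h_i)·σ_i + h_i·σ_(i+1) = 6(Δ_i − Δ_(i-1)) read
  1·σ_0 + 4·σ_1 + 1·σ_2 = 6(Δ_1 - Δ_0) = 42
  1·σ_1 + 4·σ_2 + 1·σ_3 = 6(Δ_2 - Δ_1) = -24
  1·σ_2 + 6·σ_3 + 2·σ_4 = 6(Δ_3 - Δ_2) = -15
Natural end conditions: σ_0 = σ_4 = 0.
Forward elimination and back-substitution give σ_0 = 0, σ_1 = 1095/86, σ_2 = -384/43, σ_3 = -87/86, σ_4 = 0.
On [2, 3], S(x) = -1 + 279/86·(x - 2) + 1095/172·(x - 2)² - 621/172·(x - 2)³.
With (x - 2) = 1/3: S(7/3) = 169/258.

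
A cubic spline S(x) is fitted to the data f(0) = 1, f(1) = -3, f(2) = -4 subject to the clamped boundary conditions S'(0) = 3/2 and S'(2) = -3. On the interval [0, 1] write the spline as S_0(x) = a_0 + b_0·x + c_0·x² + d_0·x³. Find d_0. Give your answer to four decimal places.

6.1250

Put M_i = S'' at the i-th knot. Here h = (1, 1) and Δ = (-4, -1), so the interior equations h_(i-1)·M_(i-1) + 2(h_(i-1)+h_i)·M_i + h_i·M_(i+1) = 6(Δ_i − Δ_(i-1)) read
  1·M_0 + 4·M_1 + 1·M_2 = 6(Δ_1 - Δ_0) = 18
Clamped end conditions give two more equations: 2h_0·M_0 + h_0·M_1 = 6(Δ_0 - S'(0)) = -33 and h_1·M_1 + 2h_1·M_2 = 6(S'(2) - Δ_1) = -12.
Solving: M_0 = -93/4, M_1 = 27/2, M_2 = -51/4.
On [0, 1], with S_0(x) = a_0 + b_0·x + c_0·x² + d_0·x³: c_0 = M_0/2 = -93/8, d_0 = (M_1 - M_0)/(6h_0) = 49/8, b_0 = Δ_0 - h_0(2M_0 + M_1)/6 = 3/2.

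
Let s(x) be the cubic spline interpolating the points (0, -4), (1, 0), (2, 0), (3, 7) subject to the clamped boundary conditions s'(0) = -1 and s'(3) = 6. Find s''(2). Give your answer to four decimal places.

Write M_i for s''(x_i). With h_i = 1, 1, 1 and divided differences Δ_i = 4, 0, 7, the continuity of s' gives the tridiagonal system
  1·M_0 + 4·M_1 + 1·M_2 = 6(Δ_1 - Δ_0) = -24
  1·M_1 + 4·M_2 + 1·M_3 = 6(Δ_2 - Δ_1) = 42
Clamped end conditions give two more equations: 2h_0·M_0 + h_0·M_1 = 6(Δ_0 - s'(0)) = 30 and h_2·M_2 + 2h_2·M_3 = 6(s'(3) - Δ_2) = -6.
Solving: M_0 = 346/15, M_1 = -242/15, M_2 = 262/15, M_3 = -176/15.

17.4667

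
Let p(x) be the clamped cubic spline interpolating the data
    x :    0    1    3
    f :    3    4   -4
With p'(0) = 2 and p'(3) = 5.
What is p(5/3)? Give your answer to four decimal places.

0.4444

Put σ_i = p'' at the i-th knot. Here h = (1, 2) and Δ = (1, -4), so the interior equations h_(i-1)·σ_(i-1) + 2(h_(i-1)+h_i)·σ_i + h_i·σ_(i+1) = 6(Δ_i − Δ_(i-1)) read
  1·σ_0 + 6·σ_1 + 2·σ_2 = 6(Δ_1 - Δ_0) = -30
Clamped end conditions give two more equations: 2h_0·σ_0 + h_0·σ_1 = 6(Δ_0 - p'(0)) = -6 and h_1·σ_1 + 2h_1·σ_2 = 6(p'(3) - Δ_1) = 54.
Forward elimination and back-substitution give σ_0 = 3, σ_1 = -12, σ_2 = 39/2.
On [1, 3], p(x) = 4 - 5/2·(x - 1) - 6·(x - 1)² + 21/8·(x - 1)³.
With (x - 1) = 2/3: p(5/3) = 4/9.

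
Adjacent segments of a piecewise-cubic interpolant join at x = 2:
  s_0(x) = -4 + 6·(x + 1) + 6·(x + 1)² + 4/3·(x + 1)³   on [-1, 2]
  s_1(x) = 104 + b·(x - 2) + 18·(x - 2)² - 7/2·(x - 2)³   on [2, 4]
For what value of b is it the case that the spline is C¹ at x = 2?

78

s_0'(x) = 6 + 12·(x + 1) + 4·(x + 1)², so s_0'(2) = 78. On the right, s_1'(2) = b, so b = 78.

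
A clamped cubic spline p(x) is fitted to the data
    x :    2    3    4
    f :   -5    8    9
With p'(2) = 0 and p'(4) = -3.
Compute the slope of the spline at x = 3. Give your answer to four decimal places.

Put m_i = p'' at the i-th knot. Here h = (1, 1) and Δ = (13, 1), so the interior equations h_(i-1)·m_(i-1) + 2(h_(i-1)+h_i)·m_i + h_i·m_(i+1) = 6(Δ_i − Δ_(i-1)) read
  1·m_0 + 4·m_1 + 1·m_2 = 6(Δ_1 - Δ_0) = -72
Clamped end conditions give two more equations: 2h_0·m_0 + h_0·m_1 = 6(Δ_0 - p'(2)) = 78 and h_1·m_1 + 2h_1·m_2 = 6(p'(4) - Δ_1) = -24.
Forward elimination and back-substitution give m_0 = 111/2, m_1 = -33, m_2 = 9/2.
On [3, 4], p'(x) = b_1 + 2c_1·(x - 3) + 3d_1·(x - 3)² with b_1 = Δ_1 - h_1(2m_1 + m_2)/6 = 45/4, c_1 = m_1/2 = -33/2, d_1 = (m_2 - m_1)/(6h_1) = 25/4. So p'(3) = 45/4.

11.2500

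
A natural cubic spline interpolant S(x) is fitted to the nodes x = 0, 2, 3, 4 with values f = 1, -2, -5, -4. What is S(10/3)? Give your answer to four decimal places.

Put σ_i = S'' at the i-th knot. Here h = (2, 1, 1) and Δ = (-3/2, -3, 1), so the interior equations h_(i-1)·σ_(i-1) + 2(h_(i-1)+h_i)·σ_i + h_i·σ_(i+1) = 6(Δ_i − Δ_(i-1)) read
  2·σ_0 + 6·σ_1 + 1·σ_2 = 6(Δ_1 - Δ_0) = -9
  1·σ_1 + 4·σ_2 + 1·σ_3 = 6(Δ_2 - Δ_1) = 24
Natural end conditions: σ_0 = σ_3 = 0.
Solving the tridiagonal system: σ_0 = 0, σ_1 = -60/23, σ_2 = 153/23, σ_3 = 0.
On [3, 4], S(x) = -5 - 28/23·(x - 3) + 153/46·(x - 3)² - 51/46·(x - 3)³.
With (x - 3) = 1/3: S(10/3) = -1051/207.

-5.0773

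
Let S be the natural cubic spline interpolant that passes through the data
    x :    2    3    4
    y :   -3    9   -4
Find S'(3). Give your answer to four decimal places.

With m_i denoting the second derivative at x_i, h_i = 1, 1, and Δ_i = (y_(i+1) − y_i)/h_i = 12, -13:
  1·m_0 + 4·m_1 + 1·m_2 = 6(Δ_1 - Δ_0) = -150
Natural end conditions: m_0 = m_2 = 0.
Forward elimination and back-substitution give m_0 = 0, m_1 = -75/2, m_2 = 0.
On [3, 4], S'(x) = b_1 + 2c_1·(x - 3) + 3d_1·(x - 3)² with b_1 = Δ_1 - h_1(2m_1 + m_2)/6 = -1/2, c_1 = m_1/2 = -75/4, d_1 = (m_2 - m_1)/(6h_1) = 25/4. So S'(3) = -1/2.

-0.5000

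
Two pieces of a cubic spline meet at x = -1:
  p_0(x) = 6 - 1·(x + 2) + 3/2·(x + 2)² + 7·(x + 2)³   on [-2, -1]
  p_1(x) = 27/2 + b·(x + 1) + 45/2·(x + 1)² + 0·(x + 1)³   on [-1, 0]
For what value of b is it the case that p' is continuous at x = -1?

p_0'(x) = -1 + 3·(x + 2) + 21·(x + 2)², so p_0'(-1) = 23. On the right, p_1'(-1) = b, so b = 23.

23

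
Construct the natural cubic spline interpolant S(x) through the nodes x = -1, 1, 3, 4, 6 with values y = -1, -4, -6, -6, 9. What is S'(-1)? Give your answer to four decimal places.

Let m_i = S''(x_i). Step sizes h_i = 2, 2, 1, 2; slopes of the chords Δ_i = (y_(i+1) - y_i)/h_i = -3/2, -1, 0, 15/2.
  2·m_0 + 8·m_1 + 2·m_2 = 6(Δ_1 - Δ_0) = 3
  2·m_1 + 6·m_2 + 1·m_3 = 6(Δ_2 - Δ_1) = 6
  1·m_2 + 6·m_3 + 2·m_4 = 6(Δ_3 - Δ_2) = 45
Natural end conditions: m_0 = m_4 = 0.
Forward elimination and back-substitution give m_0 = 0, m_1 = 123/256, m_2 = -27/64, m_3 = 969/128, m_4 = 0.
On [-1, 1], S'(x) = b_0 + 2c_0·(x + 1) + 3d_0·(x + 1)² with b_0 = Δ_0 - h_0(2m_0 + m_1)/6 = -425/256, c_0 = m_0/2 = 0, d_0 = (m_1 - m_0)/(6h_0) = 41/1024. So S'(-1) = -425/256.

-1.6602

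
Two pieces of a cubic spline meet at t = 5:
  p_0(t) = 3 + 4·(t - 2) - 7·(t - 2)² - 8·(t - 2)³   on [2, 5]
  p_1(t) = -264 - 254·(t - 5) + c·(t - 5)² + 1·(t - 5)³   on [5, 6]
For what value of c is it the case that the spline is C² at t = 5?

-79

p_0''(t) = -14 - 48·(t - 2), so p_0''(5) = -158. On the right, p_1''(5) = 2c, so c = -79.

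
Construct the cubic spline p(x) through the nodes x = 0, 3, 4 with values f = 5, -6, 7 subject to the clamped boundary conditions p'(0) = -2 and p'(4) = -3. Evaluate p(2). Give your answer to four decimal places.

Write M_i for p''(x_i). With h_i = 3, 1 and divided differences Δ_i = -11/3, 13, the continuity of p' gives the tridiagonal system
  3·M_0 + 8·M_1 + 1·M_2 = 6(Δ_1 - Δ_0) = 100
Clamped end conditions give two more equations: 2h_0·M_0 + h_0·M_1 = 6(Δ_0 - p'(0)) = -10 and h_1·M_1 + 2h_1·M_2 = 6(p'(4) - Δ_1) = -96.
Hence M_0 = -173/12, M_1 = 51/2, M_2 = -243/4.
On [0, 3], p(x) = 5 - 2·x - 173/24·x² + 479/216·x³.
With x = 2: p(2) = -545/54.

-10.0926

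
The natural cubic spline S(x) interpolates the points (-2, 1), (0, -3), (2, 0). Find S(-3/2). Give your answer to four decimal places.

Write M_i for S''(x_i). With h_i = 2, 2 and divided differences Δ_i = -2, 3/2, the continuity of S' gives the tridiagonal system
  2·M_0 + 8·M_1 + 2·M_2 = 6(Δ_1 - Δ_0) = 21
Natural end conditions: M_0 = M_2 = 0.
Forward elimination and back-substitution give M_0 = 0, M_1 = 21/8, M_2 = 0.
On [-2, 0], S(x) = 1 - 23/8·(x + 2) + 0·(x + 2)² + 7/32·(x + 2)³.
With (x + 2) = 1/2: S(-3/2) = -105/256.

-0.4102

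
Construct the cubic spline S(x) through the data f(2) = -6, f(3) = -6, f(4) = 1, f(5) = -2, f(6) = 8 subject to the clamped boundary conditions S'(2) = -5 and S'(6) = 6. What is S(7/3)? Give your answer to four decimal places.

With M_i denoting the second derivative at x_i, h_i = 1, 1, 1, 1, and Δ_i = (y_(i+1) − y_i)/h_i = 0, 7, -3, 10:
  1·M_0 + 4·M_1 + 1·M_2 = 6(Δ_1 - Δ_0) = 42
  1·M_1 + 4·M_2 + 1·M_3 = 6(Δ_2 - Δ_1) = -60
  1·M_2 + 4·M_3 + 1·M_4 = 6(Δ_3 - Δ_2) = 78
Clamped end conditions give two more equations: 2h_0·M_0 + h_0·M_1 = 6(Δ_0 - S'(2)) = 30 and h_3·M_3 + 2h_3·M_4 = 6(S'(6) - Δ_3) = -24.
Solving: M_0 = 29/4, M_1 = 31/2, M_2 = -109/4, M_3 = 67/2, M_4 = -115/4.
On [2, 3], S(x) = -6 - 5·(x - 2) + 29/8·(x - 2)² + 11/8·(x - 2)³.
With (x - 2) = 1/3: S(7/3) = -779/108.

-7.2130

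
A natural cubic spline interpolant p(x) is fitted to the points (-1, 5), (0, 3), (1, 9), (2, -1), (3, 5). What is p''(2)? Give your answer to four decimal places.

33.4286

Let M_i = p''(x_i). Step sizes h_i = 1, 1, 1, 1; slopes of the chords Δ_i = (y_(i+1) - y_i)/h_i = -2, 6, -10, 6.
  1·M_0 + 4·M_1 + 1·M_2 = 6(Δ_1 - Δ_0) = 48
  1·M_1 + 4·M_2 + 1·M_3 = 6(Δ_2 - Δ_1) = -96
  1·M_2 + 4·M_3 + 1·M_4 = 6(Δ_3 - Δ_2) = 96
Natural end conditions: M_0 = M_4 = 0.
Forward elimination and back-substitution give M_0 = 0, M_1 = 150/7, M_2 = -264/7, M_3 = 234/7, M_4 = 0.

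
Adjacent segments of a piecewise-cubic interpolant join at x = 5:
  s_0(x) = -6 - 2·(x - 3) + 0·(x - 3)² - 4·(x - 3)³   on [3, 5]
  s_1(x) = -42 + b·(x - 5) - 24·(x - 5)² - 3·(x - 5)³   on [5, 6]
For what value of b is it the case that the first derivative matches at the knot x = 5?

-50

s_0'(x) = -2 + 0·(x - 3) - 12·(x - 3)², so s_0'(5) = -50. On the right, s_1'(5) = b, so b = -50.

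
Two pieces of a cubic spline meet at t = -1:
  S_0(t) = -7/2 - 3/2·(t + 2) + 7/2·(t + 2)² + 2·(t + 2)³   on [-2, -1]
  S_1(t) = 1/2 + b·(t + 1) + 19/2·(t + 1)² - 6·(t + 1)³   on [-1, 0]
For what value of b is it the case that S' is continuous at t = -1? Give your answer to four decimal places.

11.5000

S_0'(t) = -3/2 + 7·(t + 2) + 6·(t + 2)², so S_0'(-1) = 23/2. On the right, S_1'(-1) = b, so b = 23/2.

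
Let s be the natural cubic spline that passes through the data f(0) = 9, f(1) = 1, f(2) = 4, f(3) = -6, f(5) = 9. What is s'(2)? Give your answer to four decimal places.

With M_i denoting the second derivative at x_i, h_i = 1, 1, 1, 2, and Δ_i = (y_(i+1) − y_i)/h_i = -8, 3, -10, 15/2:
  1·M_0 + 4·M_1 + 1·M_2 = 6(Δ_1 - Δ_0) = 66
  1·M_1 + 4·M_2 + 1·M_3 = 6(Δ_2 - Δ_1) = -78
  1·M_2 + 6·M_3 + 2·M_4 = 6(Δ_3 - Δ_2) = 105
Natural end conditions: M_0 = M_4 = 0.
Forward elimination and back-substitution give M_0 = 0, M_1 = 2091/86, M_2 = -1344/43, M_3 = 1953/86, M_4 = 0.
On [2, 3], s'(x) = b_2 + 2c_2·(x - 2) + 3d_2·(x - 2)² with b_2 = Δ_2 - h_2(2M_2 + M_3)/6 = -579/172, c_2 = M_2/2 = -672/43, d_2 = (M_3 - M_2)/(6h_2) = 1547/172. So s'(2) = -579/172.

-3.3663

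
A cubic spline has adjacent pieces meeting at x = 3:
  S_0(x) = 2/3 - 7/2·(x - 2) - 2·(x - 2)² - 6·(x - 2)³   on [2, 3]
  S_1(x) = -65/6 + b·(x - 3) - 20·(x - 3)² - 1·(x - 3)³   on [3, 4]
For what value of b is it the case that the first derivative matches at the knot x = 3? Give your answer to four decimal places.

S_0'(x) = -7/2 - 4·(x - 2) - 18·(x - 2)², so S_0'(3) = -51/2. On the right, S_1'(3) = b, so b = -51/2.

-25.5000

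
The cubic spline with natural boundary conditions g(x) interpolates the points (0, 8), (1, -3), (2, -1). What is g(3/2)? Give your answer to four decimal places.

Put σ_i = g'' at the i-th knot. Here h = (1, 1) and Δ = (-11, 2), so the interior equations h_(i-1)·σ_(i-1) + 2(h_(i-1)+h_i)·σ_i + h_i·σ_(i+1) = 6(Δ_i − Δ_(i-1)) read
  1·σ_0 + 4·σ_1 + 1·σ_2 = 6(Δ_1 - Δ_0) = 78
Natural end conditions: σ_0 = σ_2 = 0.
Solving the tridiagonal system: σ_0 = 0, σ_1 = 39/2, σ_2 = 0.
On [1, 2], g(x) = -3 - 9/2·(x - 1) + 39/4·(x - 1)² - 13/4·(x - 1)³.
With (x - 1) = 1/2: g(3/2) = -103/32.

-3.2188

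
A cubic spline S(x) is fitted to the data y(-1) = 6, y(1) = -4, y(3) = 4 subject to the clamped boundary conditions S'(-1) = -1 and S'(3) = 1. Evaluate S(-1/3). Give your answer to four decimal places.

3.2222

Write m_i for S''(x_i). With h_i = 2, 2 and divided differences Δ_i = -5, 4, the continuity of S' gives the tridiagonal system
  2·m_0 + 8·m_1 + 2·m_2 = 6(Δ_1 - Δ_0) = 54
Clamped end conditions give two more equations: 2h_0·m_0 + h_0·m_1 = 6(Δ_0 - S'(-1)) = -24 and h_1·m_1 + 2h_1·m_2 = 6(S'(3) - Δ_1) = -18.
Forward elimination and back-substitution give m_0 = -49/4, m_1 = 25/2, m_2 = -43/4.
On [-1, 1], S(x) = 6 - 1·(x + 1) - 49/8·(x + 1)² + 33/16·(x + 1)³.
With (x + 1) = 2/3: S(-1/3) = 29/9.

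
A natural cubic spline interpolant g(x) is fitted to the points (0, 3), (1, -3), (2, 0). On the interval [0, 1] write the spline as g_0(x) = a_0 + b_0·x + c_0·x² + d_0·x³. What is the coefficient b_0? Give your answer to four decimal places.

-8.2500

Write σ_i for g''(x_i). With h_i = 1, 1 and divided differences Δ_i = -6, 3, the continuity of g' gives the tridiagonal system
  1·σ_0 + 4·σ_1 + 1·σ_2 = 6(Δ_1 - Δ_0) = 54
Natural end conditions: σ_0 = σ_2 = 0.
Solving the tridiagonal system: σ_0 = 0, σ_1 = 27/2, σ_2 = 0.
On [0, 1], with g_0(x) = a_0 + b_0·x + c_0·x² + d_0·x³: c_0 = σ_0/2 = 0, d_0 = (σ_1 - σ_0)/(6h_0) = 9/4, b_0 = Δ_0 - h_0(2σ_0 + σ_1)/6 = -33/4.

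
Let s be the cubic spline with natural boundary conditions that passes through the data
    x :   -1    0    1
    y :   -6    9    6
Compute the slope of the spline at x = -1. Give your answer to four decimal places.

19.5000

Put M_i = s'' at the i-th knot. Here h = (1, 1) and Δ = (15, -3), so the interior equations h_(i-1)·M_(i-1) + 2(h_(i-1)+h_i)·M_i + h_i·M_(i+1) = 6(Δ_i − Δ_(i-1)) read
  1·M_0 + 4·M_1 + 1·M_2 = 6(Δ_1 - Δ_0) = -108
Natural end conditions: M_0 = M_2 = 0.
Solving: M_0 = 0, M_1 = -27, M_2 = 0.
On [-1, 0], s'(x) = b_0 + 2c_0·(x + 1) + 3d_0·(x + 1)² with b_0 = Δ_0 - h_0(2M_0 + M_1)/6 = 39/2, c_0 = M_0/2 = 0, d_0 = (M_1 - M_0)/(6h_0) = -9/2. So s'(-1) = 39/2.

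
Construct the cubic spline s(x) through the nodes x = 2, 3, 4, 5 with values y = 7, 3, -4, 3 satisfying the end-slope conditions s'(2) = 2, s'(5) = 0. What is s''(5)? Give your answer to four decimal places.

-37.3333

Put m_i = s'' at the i-th knot. Here h = (1, 1, 1) and Δ = (-4, -7, 7), so the interior equations h_(i-1)·m_(i-1) + 2(h_(i-1)+h_i)·m_i + h_i·m_(i+1) = 6(Δ_i − Δ_(i-1)) read
  1·m_0 + 4·m_1 + 1·m_2 = 6(Δ_1 - Δ_0) = -18
  1·m_1 + 4·m_2 + 1·m_3 = 6(Δ_2 - Δ_1) = 84
Clamped end conditions give two more equations: 2h_0·m_0 + h_0·m_1 = 6(Δ_0 - s'(2)) = -36 and h_2·m_2 + 2h_2·m_3 = 6(s'(5) - Δ_2) = -42.
Solving the tridiagonal system: m_0 = -40/3, m_1 = -28/3, m_2 = 98/3, m_3 = -112/3.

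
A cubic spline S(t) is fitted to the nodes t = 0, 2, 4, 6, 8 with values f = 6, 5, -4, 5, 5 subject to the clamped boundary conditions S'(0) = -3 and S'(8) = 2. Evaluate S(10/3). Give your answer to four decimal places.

Write M_i for S''(x_i). With h_i = 2, 2, 2, 2 and divided differences Δ_i = -1/2, -9/2, 9/2, 0, the continuity of S' gives the tridiagonal system
  2·M_0 + 8·M_1 + 2·M_2 = 6(Δ_1 - Δ_0) = -24
  2·M_1 + 8·M_2 + 2·M_3 = 6(Δ_2 - Δ_1) = 54
  2·M_2 + 8·M_3 + 2·M_4 = 6(Δ_3 - Δ_2) = -27
Clamped end conditions give two more equations: 2h_0·M_0 + h_0·M_1 = 6(Δ_0 - S'(0)) = 15 and h_3·M_3 + 2h_3·M_4 = 6(S'(8) - Δ_3) = 12.
Forward elimination and back-substitution give M_0 = 841/112, M_1 = -421/56, M_2 = 169/16, M_3 = -433/56, M_4 = 769/112.
On [2, 4], S(t) = 5 - 337/112·(t - 2) - 421/112·(t - 2)² + 675/448·(t - 2)³.
With (t - 2) = 4/3: S(10/3) = -535/252.

-2.1230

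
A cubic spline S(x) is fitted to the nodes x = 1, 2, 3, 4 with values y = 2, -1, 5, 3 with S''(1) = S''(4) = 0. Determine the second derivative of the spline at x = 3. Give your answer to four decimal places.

-16.4000

Put M_i = S'' at the i-th knot. Here h = (1, 1, 1) and Δ = (-3, 6, -2), so the interior equations h_(i-1)·M_(i-1) + 2(h_(i-1)+h_i)·M_i + h_i·M_(i+1) = 6(Δ_i − Δ_(i-1)) read
  1·M_0 + 4·M_1 + 1·M_2 = 6(Δ_1 - Δ_0) = 54
  1·M_1 + 4·M_2 + 1·M_3 = 6(Δ_2 - Δ_1) = -48
Natural end conditions: M_0 = M_3 = 0.
Solving: M_0 = 0, M_1 = 88/5, M_2 = -82/5, M_3 = 0.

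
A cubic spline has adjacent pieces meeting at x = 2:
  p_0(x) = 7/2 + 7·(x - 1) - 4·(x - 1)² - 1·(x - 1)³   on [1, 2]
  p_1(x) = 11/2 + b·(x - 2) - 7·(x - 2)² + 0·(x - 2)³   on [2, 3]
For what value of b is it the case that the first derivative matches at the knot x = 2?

p_0'(x) = 7 - 8·(x - 1) - 3·(x - 1)², so p_0'(2) = -4. On the right, p_1'(2) = b, so b = -4.

-4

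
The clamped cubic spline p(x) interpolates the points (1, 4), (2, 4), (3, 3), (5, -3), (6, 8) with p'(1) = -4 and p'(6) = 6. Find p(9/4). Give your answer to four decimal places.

4.2327

Put σ_i = p'' at the i-th knot. Here h = (1, 1, 2, 1) and Δ = (0, -1, -3, 11), so the interior equations h_(i-1)·σ_(i-1) + 2(h_(i-1)+h_i)·σ_i + h_i·σ_(i+1) = 6(Δ_i − Δ_(i-1)) read
  1·σ_0 + 4·σ_1 + 1·σ_2 = 6(Δ_1 - Δ_0) = -6
  1·σ_1 + 6·σ_2 + 2·σ_3 = 6(Δ_2 - Δ_1) = -12
  2·σ_2 + 6·σ_3 + 1·σ_4 = 6(Δ_3 - Δ_2) = 84
Clamped end conditions give two more equations: 2h_0·σ_0 + h_0·σ_1 = 6(Δ_0 - p'(1)) = 24 and h_3·σ_3 + 2h_3·σ_4 = 6(p'(6) - Δ_3) = -30.
Solving the tridiagonal system: σ_0 = 427/32, σ_1 = -43/16, σ_2 = -275/32, σ_3 = 169/8, σ_4 = -409/16.
On [2, 3], p(x) = 4 + 85/64·(x - 2) - 43/32·(x - 2)² - 63/64·(x - 2)³.
With (x - 2) = 1/4: p(9/4) = 17337/4096.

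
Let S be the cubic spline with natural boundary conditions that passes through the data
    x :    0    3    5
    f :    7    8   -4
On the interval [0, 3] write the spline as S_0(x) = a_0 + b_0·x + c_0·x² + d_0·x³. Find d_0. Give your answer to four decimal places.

With σ_i denoting the second derivative at x_i, h_i = 3, 2, and Δ_i = (y_(i+1) − y_i)/h_i = 1/3, -6:
  3·σ_0 + 10·σ_1 + 2·σ_2 = 6(Δ_1 - Δ_0) = -38
Natural end conditions: σ_0 = σ_2 = 0.
Forward elimination and back-substitution give σ_0 = 0, σ_1 = -19/5, σ_2 = 0.
On [0, 3], with S_0(x) = a_0 + b_0·x + c_0·x² + d_0·x³: c_0 = σ_0/2 = 0, d_0 = (σ_1 - σ_0)/(6h_0) = -19/90, b_0 = Δ_0 - h_0(2σ_0 + σ_1)/6 = 67/30.

-0.2111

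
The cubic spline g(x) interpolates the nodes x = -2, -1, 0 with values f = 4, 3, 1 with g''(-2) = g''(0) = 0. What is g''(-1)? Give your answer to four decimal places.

Let M_i = g''(x_i). Step sizes h_i = 1, 1; slopes of the chords Δ_i = (y_(i+1) - y_i)/h_i = -1, -2.
  1·M_0 + 4·M_1 + 1·M_2 = 6(Δ_1 - Δ_0) = -6
Natural end conditions: M_0 = M_2 = 0.
Solving the tridiagonal system: M_0 = 0, M_1 = -3/2, M_2 = 0.

-1.5000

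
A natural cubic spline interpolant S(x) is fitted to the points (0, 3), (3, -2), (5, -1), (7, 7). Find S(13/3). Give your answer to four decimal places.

-2.0923

Let M_i = S''(x_i). Step sizes h_i = 3, 2, 2; slopes of the chords Δ_i = (y_(i+1) - y_i)/h_i = -5/3, 1/2, 4.
  3·M_0 + 10·M_1 + 2·M_2 = 6(Δ_1 - Δ_0) = 13
  2·M_1 + 8·M_2 + 2·M_3 = 6(Δ_2 - Δ_1) = 21
Natural end conditions: M_0 = M_3 = 0.
Forward elimination and back-substitution give M_0 = 0, M_1 = 31/38, M_2 = 46/19, M_3 = 0.
On [3, 5], S(x) = -2 - 97/114·(x - 3) + 31/76·(x - 3)² + 61/456·(x - 3)³.
With (x - 3) = 4/3: S(13/3) = -3220/1539.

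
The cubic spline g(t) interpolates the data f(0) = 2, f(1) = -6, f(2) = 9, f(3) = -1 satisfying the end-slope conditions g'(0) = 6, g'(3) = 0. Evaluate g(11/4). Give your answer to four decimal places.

Let m_i = g''(x_i). Step sizes h_i = 1, 1, 1; slopes of the chords Δ_i = (y_(i+1) - y_i)/h_i = -8, 15, -10.
  1·m_0 + 4·m_1 + 1·m_2 = 6(Δ_1 - Δ_0) = 138
  1·m_1 + 4·m_2 + 1·m_3 = 6(Δ_2 - Δ_1) = -150
Clamped end conditions give two more equations: 2h_0·m_0 + h_0·m_1 = 6(Δ_0 - g'(0)) = -84 and h_2·m_2 + 2h_2·m_3 = 6(g'(3) - Δ_2) = 60.
Forward elimination and back-substitution give m_0 = -78, m_1 = 72, m_2 = -72, m_3 = 66.
On [2, 3], g(t) = 9 + 3·(t - 2) - 36·(t - 2)² + 23·(t - 2)³.
With (t - 2) = 3/4: g(11/4) = 45/64.

0.7031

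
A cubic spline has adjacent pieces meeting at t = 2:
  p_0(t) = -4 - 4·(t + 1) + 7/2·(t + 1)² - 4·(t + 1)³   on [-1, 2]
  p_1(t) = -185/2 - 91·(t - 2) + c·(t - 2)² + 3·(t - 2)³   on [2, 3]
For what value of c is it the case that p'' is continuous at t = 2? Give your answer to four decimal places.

p_0''(t) = 7 - 24·(t + 1), so p_0''(2) = -65. On the right, p_1''(2) = 2c, so c = -65/2.

-32.5000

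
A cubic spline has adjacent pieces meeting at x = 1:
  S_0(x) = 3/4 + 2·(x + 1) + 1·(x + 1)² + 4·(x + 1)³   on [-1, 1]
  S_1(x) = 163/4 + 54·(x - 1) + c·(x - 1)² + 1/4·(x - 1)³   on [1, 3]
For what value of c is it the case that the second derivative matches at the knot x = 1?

25

S_0''(x) = 2 + 24·(x + 1), so S_0''(1) = 50. On the right, S_1''(1) = 2c, so c = 25.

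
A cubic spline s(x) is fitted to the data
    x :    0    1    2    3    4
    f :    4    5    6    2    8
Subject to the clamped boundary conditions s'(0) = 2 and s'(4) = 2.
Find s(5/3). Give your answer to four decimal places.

With σ_i denoting the second derivative at x_i, h_i = 1, 1, 1, 1, and Δ_i = (y_(i+1) − y_i)/h_i = 1, 1, -4, 6:
  1·σ_0 + 4·σ_1 + 1·σ_2 = 6(Δ_1 - Δ_0) = 0
  1·σ_1 + 4·σ_2 + 1·σ_3 = 6(Δ_2 - Δ_1) = -30
  1·σ_2 + 4·σ_3 + 1·σ_4 = 6(Δ_3 - Δ_2) = 60
Clamped end conditions give two more equations: 2h_0·σ_0 + h_0·σ_1 = 6(Δ_0 - s'(0)) = -6 and h_3·σ_3 + 2h_3·σ_4 = 6(s'(4) - Δ_3) = -24.
Forward elimination and back-substitution give σ_0 = -39/7, σ_1 = 36/7, σ_2 = -15, σ_3 = 174/7, σ_4 = -171/7.
On [1, 2], s(x) = 5 + 25/14·(x - 1) + 18/7·(x - 1)² - 47/14·(x - 1)³.
With (x - 1) = 2/3: s(5/3) = 1198/189.

6.3386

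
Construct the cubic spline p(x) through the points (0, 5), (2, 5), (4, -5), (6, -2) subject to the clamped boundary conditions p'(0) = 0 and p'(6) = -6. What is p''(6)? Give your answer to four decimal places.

-16.7000

With M_i denoting the second derivative at x_i, h_i = 2, 2, 2, and Δ_i = (y_(i+1) − y_i)/h_i = 0, -5, 3/2:
  2·M_0 + 8·M_1 + 2·M_2 = 6(Δ_1 - Δ_0) = -30
  2·M_1 + 8·M_2 + 2·M_3 = 6(Δ_2 - Δ_1) = 39
Clamped end conditions give two more equations: 2h_0·M_0 + h_0·M_1 = 6(Δ_0 - p'(0)) = 0 and h_2·M_2 + 2h_2·M_3 = 6(p'(6) - Δ_2) = -45.
Hence M_0 = 37/10, M_1 = -37/5, M_2 = 109/10, M_3 = -167/10.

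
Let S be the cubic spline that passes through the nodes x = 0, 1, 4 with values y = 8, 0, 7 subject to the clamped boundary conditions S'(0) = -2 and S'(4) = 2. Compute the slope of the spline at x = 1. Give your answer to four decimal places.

-7.6250

Let M_i = S''(x_i). Step sizes h_i = 1, 3; slopes of the chords Δ_i = (y_(i+1) - y_i)/h_i = -8, 7/3.
  1·M_0 + 8·M_1 + 3·M_2 = 6(Δ_1 - Δ_0) = 62
Clamped end conditions give two more equations: 2h_0·M_0 + h_0·M_1 = 6(Δ_0 - S'(0)) = -36 and h_1·M_1 + 2h_1·M_2 = 6(S'(4) - Δ_1) = -2.
Hence M_0 = -99/4, M_1 = 27/2, M_2 = -85/12.
On [1, 4], S'(x) = b_1 + 2c_1·(x - 1) + 3d_1·(x - 1)² with b_1 = Δ_1 - h_1(2M_1 + M_2)/6 = -61/8, c_1 = M_1/2 = 27/4, d_1 = (M_2 - M_1)/(6h_1) = -247/216. So S'(1) = -61/8.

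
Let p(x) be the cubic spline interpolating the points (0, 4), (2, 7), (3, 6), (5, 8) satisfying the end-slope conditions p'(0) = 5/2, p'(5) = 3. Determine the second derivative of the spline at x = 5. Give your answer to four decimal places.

Write M_i for p''(x_i). With h_i = 2, 1, 2 and divided differences Δ_i = 3/2, -1, 1, the continuity of p' gives the tridiagonal system
  2·M_0 + 6·M_1 + 1·M_2 = 6(Δ_1 - Δ_0) = -15
  1·M_1 + 6·M_2 + 2·M_3 = 6(Δ_2 - Δ_1) = 12
Clamped end conditions give two more equations: 2h_0·M_0 + h_0·M_1 = 6(Δ_0 - p'(0)) = -6 and h_2·M_2 + 2h_2·M_3 = 6(p'(5) - Δ_2) = 12.
Forward elimination and back-substitution give M_0 = -1/8, M_1 = -11/4, M_2 = 7/4, M_3 = 17/8.

2.1250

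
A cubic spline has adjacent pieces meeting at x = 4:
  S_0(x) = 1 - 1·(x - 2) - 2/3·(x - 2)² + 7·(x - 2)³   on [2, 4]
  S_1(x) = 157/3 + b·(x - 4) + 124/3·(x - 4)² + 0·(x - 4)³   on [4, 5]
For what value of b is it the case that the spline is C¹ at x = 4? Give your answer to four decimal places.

80.3333

S_0'(x) = -1 - 4/3·(x - 2) + 21·(x - 2)², so S_0'(4) = 241/3. On the right, S_1'(4) = b, so b = 241/3.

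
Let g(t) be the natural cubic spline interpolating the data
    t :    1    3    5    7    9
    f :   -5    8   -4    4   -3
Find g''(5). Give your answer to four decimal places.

12.8571

Let σ_i = g''(x_i). Step sizes h_i = 2, 2, 2, 2; slopes of the chords Δ_i = (y_(i+1) - y_i)/h_i = 13/2, -6, 4, -7/2.
  2·σ_0 + 8·σ_1 + 2·σ_2 = 6(Δ_1 - Δ_0) = -75
  2·σ_1 + 8·σ_2 + 2·σ_3 = 6(Δ_2 - Δ_1) = 60
  2·σ_2 + 8·σ_3 + 2·σ_4 = 6(Δ_3 - Δ_2) = -45
Natural end conditions: σ_0 = σ_4 = 0.
Solving: σ_0 = 0, σ_1 = -705/56, σ_2 = 90/7, σ_3 = -495/56, σ_4 = 0.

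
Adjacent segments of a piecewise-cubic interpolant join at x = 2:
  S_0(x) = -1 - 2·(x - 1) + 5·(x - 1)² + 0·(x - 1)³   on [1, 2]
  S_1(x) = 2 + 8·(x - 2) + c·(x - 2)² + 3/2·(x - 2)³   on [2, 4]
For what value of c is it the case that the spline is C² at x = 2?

S_0''(x) = 10 + 0·(x - 1), so S_0''(2) = 10. On the right, S_1''(2) = 2c, so c = 5.

5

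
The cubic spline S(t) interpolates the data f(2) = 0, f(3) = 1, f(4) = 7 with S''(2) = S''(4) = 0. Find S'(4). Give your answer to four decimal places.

7.2500

Let M_i = S''(x_i). Step sizes h_i = 1, 1; slopes of the chords Δ_i = (y_(i+1) - y_i)/h_i = 1, 6.
  1·M_0 + 4·M_1 + 1·M_2 = 6(Δ_1 - Δ_0) = 30
Natural end conditions: M_0 = M_2 = 0.
Hence M_0 = 0, M_1 = 15/2, M_2 = 0.
On [3, 4], S'(t) = b_1 + 2c_1·(t - 3) + 3d_1·(t - 3)² with b_1 = Δ_1 - h_1(2M_1 + M_2)/6 = 7/2, c_1 = M_1/2 = 15/4, d_1 = (M_2 - M_1)/(6h_1) = -5/4. So S'(4) = 29/4.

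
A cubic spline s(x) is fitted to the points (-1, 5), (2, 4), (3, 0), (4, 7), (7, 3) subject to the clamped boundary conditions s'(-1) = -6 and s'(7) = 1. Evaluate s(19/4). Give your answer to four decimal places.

Let m_i = s''(x_i). Step sizes h_i = 3, 1, 1, 3; slopes of the chords Δ_i = (y_(i+1) - y_i)/h_i = -1/3, -4, 7, -4/3.
  3·m_0 + 8·m_1 + 1·m_2 = 6(Δ_1 - Δ_0) = -22
  1·m_1 + 4·m_2 + 1·m_3 = 6(Δ_2 - Δ_1) = 66
  1·m_2 + 8·m_3 + 3·m_4 = 6(Δ_3 - Δ_2) = -50
Clamped end conditions give two more equations: 2h_0·m_0 + h_0·m_1 = 6(Δ_0 - s'(-1)) = 34 and h_3·m_3 + 2h_3·m_4 = 6(s'(7) - Δ_3) = 14.
Solving the tridiagonal system: m_0 = 3229/312, m_1 = -487/52, m_2 = 175/8, m_3 = -631/52, m_4 = 2621/312.
On [4, 7], s(x) = 7 + 1373/208·(x - 4) - 631/104·(x - 4)² + 6407/5616·(x - 4)³.
With (x - 4) = 3/4: s(19/4) = 120063/13312.

9.0192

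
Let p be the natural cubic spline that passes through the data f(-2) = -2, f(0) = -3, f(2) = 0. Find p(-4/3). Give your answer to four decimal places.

-2.6296

Write M_i for p''(x_i). With h_i = 2, 2 and divided differences Δ_i = -1/2, 3/2, the continuity of p' gives the tridiagonal system
  2·M_0 + 8·M_1 + 2·M_2 = 6(Δ_1 - Δ_0) = 12
Natural end conditions: M_0 = M_2 = 0.
Hence M_0 = 0, M_1 = 3/2, M_2 = 0.
On [-2, 0], p(x) = -2 - 1·(x + 2) + 0·(x + 2)² + 1/8·(x + 2)³.
With (x + 2) = 2/3: p(-4/3) = -71/27.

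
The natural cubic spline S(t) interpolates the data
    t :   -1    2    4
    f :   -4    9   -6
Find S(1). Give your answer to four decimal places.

8.6111

Let m_i = S''(x_i). Step sizes h_i = 3, 2; slopes of the chords Δ_i = (y_(i+1) - y_i)/h_i = 13/3, -15/2.
  3·m_0 + 10·m_1 + 2·m_2 = 6(Δ_1 - Δ_0) = -71
Natural end conditions: m_0 = m_2 = 0.
Solving the tridiagonal system: m_0 = 0, m_1 = -71/10, m_2 = 0.
On [-1, 2], S(t) = -4 + 473/60·(t + 1) + 0·(t + 1)² - 71/180·(t + 1)³.
With (t + 1) = 2: S(1) = 155/18.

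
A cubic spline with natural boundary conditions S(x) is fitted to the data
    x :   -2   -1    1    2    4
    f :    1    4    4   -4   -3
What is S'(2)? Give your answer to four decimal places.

With M_i denoting the second derivative at x_i, h_i = 1, 2, 1, 2, and Δ_i = (y_(i+1) − y_i)/h_i = 3, 0, -8, 1/2:
  1·M_0 + 6·M_1 + 2·M_2 = 6(Δ_1 - Δ_0) = -18
  2·M_1 + 6·M_2 + 1·M_3 = 6(Δ_2 - Δ_1) = -48
  1·M_2 + 6·M_3 + 2·M_4 = 6(Δ_3 - Δ_2) = 51
Natural end conditions: M_0 = M_4 = 0.
Solving the tridiagonal system: M_0 = 0, M_1 = 8/31, M_2 = -303/31, M_3 = 314/31, M_4 = 0.
On [2, 4], S'(x) = b_3 + 2c_3·(x - 2) + 3d_3·(x - 2)² with b_3 = Δ_3 - h_3(2M_3 + M_4)/6 = -1163/186, c_3 = M_3/2 = 157/31, d_3 = (M_4 - M_3)/(6h_3) = -157/186. So S'(2) = -1163/186.

-6.2527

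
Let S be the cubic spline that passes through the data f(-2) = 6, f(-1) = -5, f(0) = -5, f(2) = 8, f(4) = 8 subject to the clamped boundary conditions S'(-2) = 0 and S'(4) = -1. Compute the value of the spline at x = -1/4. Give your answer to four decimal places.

-6.2826

Put σ_i = S'' at the i-th knot. Here h = (1, 1, 2, 2) and Δ = (-11, 0, 13/2, 0), so the interior equations h_(i-1)·σ_(i-1) + 2(h_(i-1)+h_i)·σ_i + h_i·σ_(i+1) = 6(Δ_i − Δ_(i-1)) read
  1·σ_0 + 4·σ_1 + 1·σ_2 = 6(Δ_1 - Δ_0) = 66
  1·σ_1 + 6·σ_2 + 2·σ_3 = 6(Δ_2 - Δ_1) = 39
  2·σ_2 + 8·σ_3 + 2·σ_4 = 6(Δ_3 - Δ_2) = -39
Clamped end conditions give two more equations: 2h_0·σ_0 + h_0·σ_1 = 6(Δ_0 - S'(-2)) = -66 and h_3·σ_3 + 2h_3·σ_4 = 6(S'(4) - Δ_3) = -6.
Hence σ_0 = -3911/84, σ_1 = 1139/42, σ_2 = 49/12, σ_3 = -265/42, σ_4 = 139/84.
On [-1, 0], S(x) = -5 - 1633/168·(x + 1) + 1139/84·(x + 1)² - 215/56·(x + 1)³.
With (x + 1) = 3/4: S(-1/4) = -22517/3584.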